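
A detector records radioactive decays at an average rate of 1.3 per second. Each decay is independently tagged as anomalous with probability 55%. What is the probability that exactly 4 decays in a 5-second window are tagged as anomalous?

0.1907

Thinning: the decays that are tagged as anomalous themselves form a Poisson process with rate 0.55 × 1.3 = 0.715 per second.
Over the interval, μ = 0.715 × 5 = 3.575 (a 5-second window = 5 seconds).
P(N = 4) = e^(−3.575) · 3.575^4/4! ≈ 0.1907.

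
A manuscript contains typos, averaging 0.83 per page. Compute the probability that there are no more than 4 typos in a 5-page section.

Over the interval, μ = 0.83 × 5 = 4.15 (a 5-page section = 5 pages).
P(N ≤ 4) = Σ_{j=0}^{4} e^(−μ) μ^j/j! ≈ 0.5996.

0.5996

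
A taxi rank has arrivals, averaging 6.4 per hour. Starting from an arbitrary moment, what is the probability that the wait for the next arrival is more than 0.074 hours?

The wait for the next event is exponential with rate λ = 6.4 per hour.
P(T > 0.074) = e^(−λt) = e^(−6.4 × 0.074) = e^(−0.4736) ≈ 0.6228.

0.6228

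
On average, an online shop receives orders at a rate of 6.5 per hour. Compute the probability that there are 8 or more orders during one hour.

0.3272

With mean μ = 6.5 per hour,
P(N ≥ 8) = 1 − P(N ≤ 7) = 1 − Σ_{j=0}^{7} e^(−μ) μ^j/j! ≈ 0.3272.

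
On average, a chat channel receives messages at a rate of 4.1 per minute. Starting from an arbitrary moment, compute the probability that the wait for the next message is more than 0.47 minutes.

The wait for the next event is exponential with rate λ = 4.1 per minute.
P(T > 0.47) = e^(−λt) = e^(−4.1 × 0.47) = e^(−1.927) ≈ 0.1456.

0.1456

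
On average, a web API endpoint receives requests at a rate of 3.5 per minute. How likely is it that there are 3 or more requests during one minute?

0.6792

With mean μ = 3.5 per minute,
P(N ≥ 3) = 1 − P(N ≤ 2) = 1 − Σ_{j=0}^{2} e^(−μ) μ^j/j! ≈ 0.6792.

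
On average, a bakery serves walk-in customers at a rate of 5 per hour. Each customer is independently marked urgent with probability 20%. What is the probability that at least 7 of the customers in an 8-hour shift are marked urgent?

Thinning: the customers that are marked urgent themselves form a Poisson process with rate 0.2 × 5 = 1 per hour.
Over the interval, μ = 1 × 8 = 8 (an 8-hour shift = 8 hours).
P(N ≥ 7) = 1 − P(N ≤ 6) ≈ 0.6866.

0.6866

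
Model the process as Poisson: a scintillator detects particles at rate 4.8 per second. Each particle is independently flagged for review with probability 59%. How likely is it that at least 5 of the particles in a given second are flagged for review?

0.1573

Thinning: the particles that are flagged for review themselves form a Poisson process with rate 0.59 × 4.8 = 2.832 per second.
So μ = 2.832.
P(N ≥ 5) = 1 − P(N ≤ 4) ≈ 0.1573.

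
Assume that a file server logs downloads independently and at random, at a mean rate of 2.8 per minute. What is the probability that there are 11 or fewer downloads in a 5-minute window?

0.2600

Over the interval, μ = 2.8 × 5 = 14 (a 5-minute window = 5 minutes).
P(N ≤ 11) = Σ_{j=0}^{11} e^(−μ) μ^j/j! ≈ 0.2600.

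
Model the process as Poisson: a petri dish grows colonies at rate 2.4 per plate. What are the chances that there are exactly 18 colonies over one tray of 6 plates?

0.0617

Over the interval, μ = 2.4 × 6 = 14.4 (a tray of 6 plates = 6 plates).
P(N = 18) = e^(−μ) μ^18/18! = e^(−14.4) · 14.4^18/6402373705728000 ≈ 0.0617.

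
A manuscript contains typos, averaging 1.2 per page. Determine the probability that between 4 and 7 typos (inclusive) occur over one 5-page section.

Over the interval, μ = 1.2 × 5 = 6 (a 5-page section = 5 pages).
P(4 ≤ N ≤ 7) = Σ_{j=4}^{7} e^(−6) · 6^j/j! ≈ 0.5928.

0.5928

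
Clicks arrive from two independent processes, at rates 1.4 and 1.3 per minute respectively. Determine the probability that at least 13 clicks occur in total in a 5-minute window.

0.5907

Independent Poisson processes superpose: combined rate λ = 1.4 + 1.3 = 2.7 per minute.
Over the interval, μ = 2.7 × 5 = 13.5 (a 5-minute window = 5 minutes).
P(N ≥ 13) = 1 − P(N ≤ 12) ≈ 0.5907.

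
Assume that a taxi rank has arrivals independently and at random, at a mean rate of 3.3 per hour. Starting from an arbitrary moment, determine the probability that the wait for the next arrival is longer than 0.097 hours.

The wait for the next event is exponential with rate λ = 3.3 per hour.
P(T > 0.097) = e^(−λt) = e^(−3.3 × 0.097) = e^(−0.3201) ≈ 0.7261.

0.7261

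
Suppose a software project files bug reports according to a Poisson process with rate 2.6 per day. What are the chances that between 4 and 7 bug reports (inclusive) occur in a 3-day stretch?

Over the interval, μ = 2.6 × 3 = 7.8 (a 3-day stretch = 3 days).
P(4 ≤ N ≤ 7) = Σ_{j=4}^{7} e^(−7.8) · 7.8^j/j! ≈ 0.4327.

0.4327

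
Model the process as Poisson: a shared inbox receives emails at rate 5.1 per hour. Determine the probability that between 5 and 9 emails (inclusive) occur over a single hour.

0.5413

With mean μ = 5.1 per hour,
P(5 ≤ N ≤ 9) = Σ_{j=5}^{9} e^(−5.1) · 5.1^j/j! ≈ 0.5413.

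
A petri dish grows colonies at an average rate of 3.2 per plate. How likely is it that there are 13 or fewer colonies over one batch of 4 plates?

0.5950

Over the interval, μ = 3.2 × 4 = 12.8 (a batch of 4 plates = 4 plates).
P(N ≤ 13) = Σ_{j=0}^{13} e^(−μ) μ^j/j! ≈ 0.5950.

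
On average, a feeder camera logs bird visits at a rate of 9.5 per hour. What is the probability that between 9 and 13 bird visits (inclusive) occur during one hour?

With mean μ = 9.5 per hour,
P(9 ≤ N ≤ 13) = Σ_{j=9}^{13} e^(−9.5) · 9.5^j/j! ≈ 0.5063.

0.5063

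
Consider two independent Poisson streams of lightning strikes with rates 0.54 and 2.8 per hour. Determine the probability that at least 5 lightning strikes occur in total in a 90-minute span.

0.5613

Independent Poisson processes superpose: combined rate λ = 0.54 + 2.8 = 3.34 per hour.
Over the interval, μ = 3.34 × 1.5 = 5.01 (a 90-minute span = 1.5 hours).
P(N ≥ 5) = 1 − P(N ≤ 4) ≈ 0.5613.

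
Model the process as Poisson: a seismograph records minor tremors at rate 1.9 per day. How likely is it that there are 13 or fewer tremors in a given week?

0.5401

Over the interval, μ = 1.9 × 7 = 13.3 (a week = 7 days).
P(N ≤ 13) = Σ_{j=0}^{13} e^(−μ) μ^j/j! ≈ 0.5401.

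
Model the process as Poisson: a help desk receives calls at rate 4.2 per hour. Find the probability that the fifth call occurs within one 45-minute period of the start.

Over the interval, μ = 4.2 × 0.75 = 3.15 (a 45-minute period = 0.75 hours).
The fifth arrival falls in the interval iff at least 5 events occur there: P(S_5 ≤ t) = P(N ≥ 5) = 1 − P(N ≤ 4) ≈ 0.2105.

0.2105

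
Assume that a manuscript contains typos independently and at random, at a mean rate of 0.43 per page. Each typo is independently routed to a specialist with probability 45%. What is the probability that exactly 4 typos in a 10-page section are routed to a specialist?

Thinning: the typos that are routed to a specialist themselves form a Poisson process with rate 0.45 × 0.43 = 0.1935 per page.
Over the interval, μ = 0.1935 × 10 = 1.935 (a 10-page section = 10 pages).
P(N = 4) = e^(−1.935) · 1.935^4/4! ≈ 0.0844.

0.0844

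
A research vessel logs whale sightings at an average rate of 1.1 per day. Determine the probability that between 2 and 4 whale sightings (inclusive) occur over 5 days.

Over the interval, μ = 1.1 × 5 = 5.5 (5 days).
P(2 ≤ N ≤ 4) = Σ_{j=2}^{4} e^(−5.5) · 5.5^j/j! ≈ 0.3310.

0.3310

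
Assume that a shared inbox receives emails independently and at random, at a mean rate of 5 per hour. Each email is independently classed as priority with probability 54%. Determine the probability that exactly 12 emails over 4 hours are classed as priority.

0.1072

Thinning: the emails that are classed as priority themselves form a Poisson process with rate 0.54 × 5 = 2.7 per hour.
Over the interval, μ = 2.7 × 4 = 10.8 (4 hours).
P(N = 12) = e^(−10.8) · 10.8^12/12! ≈ 0.1072.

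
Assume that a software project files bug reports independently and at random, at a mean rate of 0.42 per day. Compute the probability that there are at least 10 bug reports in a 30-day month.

Over the interval, μ = 0.42 × 30 = 12.6 (a 30-day month = 30 days).
P(N ≥ 10) = 1 − P(N ≤ 9) = 1 − Σ_{j=0}^{9} e^(−μ) μ^j/j! ≈ 0.8061.

0.8061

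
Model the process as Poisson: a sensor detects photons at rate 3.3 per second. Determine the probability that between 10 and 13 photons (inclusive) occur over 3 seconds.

Over the interval, μ = 3.3 × 3 = 9.9 (3 seconds).
P(10 ≤ N ≤ 13) = Σ_{j=10}^{13} e^(−9.9) · 9.9^j/j! ≈ 0.4011.

0.4011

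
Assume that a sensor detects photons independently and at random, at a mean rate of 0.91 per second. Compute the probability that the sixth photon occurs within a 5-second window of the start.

Over the interval, μ = 0.91 × 5 = 4.55 (a 5-second window = 5 seconds).
The sixth arrival falls in the interval iff at least 6 events occur there: P(S_6 ≤ t) = P(N ≥ 6) = 1 − P(N ≤ 5) ≈ 0.3056.

0.3056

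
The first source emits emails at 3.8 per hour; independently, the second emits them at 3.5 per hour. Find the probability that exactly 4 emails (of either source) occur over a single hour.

Independent Poisson processes superpose: combined rate λ = 3.8 + 3.5 = 7.3 per hour.
So μ = 7.3.
P(N = 4) = e^(−7.3) · 7.3^4/4! ≈ 0.0799.

0.0799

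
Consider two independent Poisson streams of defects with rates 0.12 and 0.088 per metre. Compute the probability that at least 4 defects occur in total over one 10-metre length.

0.1576

Independent Poisson processes superpose: combined rate λ = 0.12 + 0.088 = 0.208 per metre.
Over the interval, μ = 0.208 × 10 = 2.08 (a 10-metre length = 10 metres).
P(N ≥ 4) = 1 − P(N ≤ 3) ≈ 0.1576.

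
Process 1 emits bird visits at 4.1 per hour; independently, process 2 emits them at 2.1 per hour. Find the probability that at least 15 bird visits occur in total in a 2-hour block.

Independent Poisson processes superpose: combined rate λ = 4.1 + 2.1 = 6.2 per hour.
Over the interval, μ = 6.2 × 2 = 12.4 (a 2-hour block = 2 hours).
P(N ≥ 15) = 1 − P(N ≤ 14) ≈ 0.2653.

0.2653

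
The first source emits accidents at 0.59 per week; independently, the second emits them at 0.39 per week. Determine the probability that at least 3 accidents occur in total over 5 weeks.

0.8667

Independent Poisson processes superpose: combined rate λ = 0.59 + 0.39 = 0.98 per week.
Over the interval, μ = 0.98 × 5 = 4.9 (5 weeks).
P(N ≥ 3) = 1 − P(N ≤ 2) ≈ 0.8667.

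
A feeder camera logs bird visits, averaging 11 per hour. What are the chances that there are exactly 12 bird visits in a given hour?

0.1094

With mean μ = 11 per hour,
P(N = 12) = e^(−μ) μ^12/12! = e^(−11) · 11^12/479001600 ≈ 0.1094.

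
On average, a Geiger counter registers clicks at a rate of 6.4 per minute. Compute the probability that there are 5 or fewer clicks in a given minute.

0.3837

With mean μ = 6.4 per minute,
P(N ≤ 5) = Σ_{j=0}^{5} e^(−μ) μ^j/j! ≈ 0.3837.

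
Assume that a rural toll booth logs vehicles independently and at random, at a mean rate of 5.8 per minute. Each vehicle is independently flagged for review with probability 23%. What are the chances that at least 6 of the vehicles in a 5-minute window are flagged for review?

0.6552

Thinning: the vehicles that are flagged for review themselves form a Poisson process with rate 0.23 × 5.8 = 1.334 per minute.
Over the interval, μ = 1.334 × 5 = 6.67 (a 5-minute window = 5 minutes).
P(N ≥ 6) = 1 − P(N ≤ 5) ≈ 0.6552.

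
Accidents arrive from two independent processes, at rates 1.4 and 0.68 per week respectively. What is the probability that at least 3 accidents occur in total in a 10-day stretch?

Independent Poisson processes superpose: combined rate λ = 1.4 + 0.68 = 2.08 per week.
Over the interval, μ = 2.08 × 10/7 ≈ 2.97143 (a 10-day stretch = 10/7 weeks).
P(N ≥ 3) = 1 − P(N ≤ 2) ≈ 0.5704.

0.5704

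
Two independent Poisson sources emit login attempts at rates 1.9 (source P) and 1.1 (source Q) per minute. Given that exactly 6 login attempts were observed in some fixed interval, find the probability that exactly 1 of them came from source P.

0.0252

Given the total, each event is independently from source P with probability p = λ_P/(λ_P+λ_Q) = 1.9/3 ≈ 0.6333.
So K ~ Binomial(6, 1.9/3): P(K = 1) = C(6,1) · (1.9/3)^1 · (1.1/3)^5 ≈ 0.0252.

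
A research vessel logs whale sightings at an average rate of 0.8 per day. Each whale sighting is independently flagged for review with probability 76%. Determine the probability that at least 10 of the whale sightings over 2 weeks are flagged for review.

0.3486

Thinning: the whale sightings that are flagged for review themselves form a Poisson process with rate 0.76 × 0.8 = 0.608 per day.
Over the interval, μ = 0.608 × 14 = 8.512 (2 weeks = 14 days).
P(N ≥ 10) = 1 − P(N ≤ 9) ≈ 0.3486.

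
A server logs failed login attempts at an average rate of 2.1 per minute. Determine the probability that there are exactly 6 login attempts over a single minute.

With mean μ = 2.1 per minute,
P(N = 6) = e^(−μ) μ^6/6! = e^(−2.1) · 2.1^6/720 ≈ 0.0146.

0.0146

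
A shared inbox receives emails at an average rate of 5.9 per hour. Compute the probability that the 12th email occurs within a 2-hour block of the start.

Over the interval, μ = 5.9 × 2 = 11.8 (a 2-hour block = 2 hours).
The 12th arrival falls in the interval iff at least 12 events occur there: P(S_12 ≤ t) = P(N ≥ 12) = 1 − P(N ≤ 11) ≈ 0.5153.

0.5153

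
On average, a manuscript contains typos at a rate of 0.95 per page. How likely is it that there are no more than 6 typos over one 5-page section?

Over the interval, μ = 0.95 × 5 = 4.75 (a 5-page section = 5 pages).
P(N ≤ 6) = Σ_{j=0}^{6} e^(−μ) μ^j/j! ≈ 0.7978.

0.7978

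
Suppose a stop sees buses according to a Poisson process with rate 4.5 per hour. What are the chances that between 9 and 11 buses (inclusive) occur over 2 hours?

0.3474

Over the interval, μ = 4.5 × 2 = 9 (2 hours).
P(9 ≤ N ≤ 11) = Σ_{j=9}^{11} e^(−9) · 9^j/j! ≈ 0.3474.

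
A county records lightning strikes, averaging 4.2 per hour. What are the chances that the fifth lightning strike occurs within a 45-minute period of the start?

0.2105

Over the interval, μ = 4.2 × 0.75 = 3.15 (a 45-minute period = 0.75 hours).
The fifth arrival falls in the interval iff at least 5 events occur there: P(S_5 ≤ t) = P(N ≥ 5) = 1 − P(N ≤ 4) ≈ 0.2105.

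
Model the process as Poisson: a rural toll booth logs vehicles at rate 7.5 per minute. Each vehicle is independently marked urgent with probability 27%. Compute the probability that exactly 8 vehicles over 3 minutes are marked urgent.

Thinning: the vehicles that are marked urgent themselves form a Poisson process with rate 0.27 × 7.5 = 2.025 per minute.
Over the interval, μ = 2.025 × 3 = 6.075 (3 minutes).
P(N = 8) = e^(−6.075) · 6.075^8/8! ≈ 0.1058.

0.1058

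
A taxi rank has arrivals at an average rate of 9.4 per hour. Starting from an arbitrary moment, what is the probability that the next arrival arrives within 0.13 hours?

0.7054

Inter-arrival times are exponential with rate λ = 9.4 per hour.
P(T ≤ 0.13) = 1 − e^(−λt) = 1 − e^(−9.4 × 0.13) = 1 − e^(−1.222) ≈ 0.7054.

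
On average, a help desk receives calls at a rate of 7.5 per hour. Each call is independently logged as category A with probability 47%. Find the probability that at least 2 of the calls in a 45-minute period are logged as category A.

0.7410

Thinning: the calls that are logged as category A themselves form a Poisson process with rate 0.47 × 7.5 = 3.525 per hour.
Over the interval, μ = 3.525 × 0.75 = 2.64375 (a 45-minute period = 0.75 hours).
P(N ≥ 2) = 1 − P(N ≤ 1) ≈ 0.7410.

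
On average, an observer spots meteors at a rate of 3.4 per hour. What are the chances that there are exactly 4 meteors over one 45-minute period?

0.1376

Over the interval, μ = 3.4 × 0.75 = 2.55 (a 45-minute period = 0.75 hours).
P(N = 4) = e^(−μ) μ^4/4! = e^(−2.55) · 2.55^4/24 ≈ 0.1376.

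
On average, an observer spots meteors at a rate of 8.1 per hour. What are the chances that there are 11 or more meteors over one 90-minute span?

Over the interval, μ = 8.1 × 1.5 = 12.15 (a 90-minute span = 1.5 hours).
P(N ≥ 11) = 1 − P(N ≤ 10) = 1 − Σ_{j=0}^{10} e^(−μ) μ^j/j! ≈ 0.6683.

0.6683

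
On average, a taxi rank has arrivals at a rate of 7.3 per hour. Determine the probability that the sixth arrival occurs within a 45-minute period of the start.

0.4668

Over the interval, μ = 7.3 × 0.75 = 5.475 (a 45-minute period = 0.75 hours).
The sixth arrival falls in the interval iff at least 6 events occur there: P(S_6 ≤ t) = P(N ≥ 6) = 1 − P(N ≤ 5) ≈ 0.4668.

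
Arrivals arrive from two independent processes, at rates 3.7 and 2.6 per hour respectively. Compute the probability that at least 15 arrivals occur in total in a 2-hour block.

0.2847

Independent Poisson processes superpose: combined rate λ = 3.7 + 2.6 = 6.3 per hour.
Over the interval, μ = 6.3 × 2 = 12.6 (a 2-hour block = 2 hours).
P(N ≥ 15) = 1 − P(N ≤ 14) ≈ 0.2847.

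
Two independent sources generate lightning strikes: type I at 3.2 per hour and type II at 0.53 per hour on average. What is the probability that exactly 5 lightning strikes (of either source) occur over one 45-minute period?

Independent Poisson processes superpose: combined rate λ = 3.2 + 0.53 = 3.73 per hour.
Over the interval, μ = 3.73 × 0.75 = 2.7975 (a 45-minute period = 0.75 hours).
P(N = 5) = e^(−2.7975) · 2.7975^5/5! ≈ 0.0870.

0.0870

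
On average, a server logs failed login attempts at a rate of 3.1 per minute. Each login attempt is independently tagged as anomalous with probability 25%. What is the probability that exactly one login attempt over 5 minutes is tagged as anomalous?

Thinning: the login attempts that are tagged as anomalous themselves form a Poisson process with rate 0.25 × 3.1 = 0.775 per minute.
Over the interval, μ = 0.775 × 5 = 3.875 (5 minutes).
P(N = 1) = e^(−3.875) · 3.875^1/1! ≈ 0.0804.

0.0804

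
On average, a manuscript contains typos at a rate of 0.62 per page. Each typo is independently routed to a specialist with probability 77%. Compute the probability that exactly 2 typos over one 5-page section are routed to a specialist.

Thinning: the typos that are routed to a specialist themselves form a Poisson process with rate 0.77 × 0.62 = 0.4774 per page.
Over the interval, μ = 0.4774 × 5 = 2.387 (a 5-page section = 5 pages).
P(N = 2) = e^(−2.387) · 2.387^2/2! ≈ 0.2618.

0.2618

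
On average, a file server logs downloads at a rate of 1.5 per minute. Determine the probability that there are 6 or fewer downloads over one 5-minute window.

0.3782

Over the interval, μ = 1.5 × 5 = 7.5 (a 5-minute window = 5 minutes).
P(N ≤ 6) = Σ_{j=0}^{6} e^(−μ) μ^j/j! ≈ 0.3782.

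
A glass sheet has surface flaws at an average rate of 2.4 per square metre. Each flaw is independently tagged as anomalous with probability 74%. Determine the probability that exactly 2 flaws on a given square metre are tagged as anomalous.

Thinning: the flaws that are tagged as anomalous themselves form a Poisson process with rate 0.74 × 2.4 = 1.776 per square metre.
So μ = 1.776.
P(N = 2) = e^(−1.776) · 1.776^2/2! ≈ 0.2670.

0.2670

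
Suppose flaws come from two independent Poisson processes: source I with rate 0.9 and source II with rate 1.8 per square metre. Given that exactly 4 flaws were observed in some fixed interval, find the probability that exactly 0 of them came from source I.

Given the total, each event is independently from source I with probability p = λ_I/(λ_I+λ_II) = 0.9/2.7 ≈ 0.3333.
So K ~ Binomial(4, 0.9/2.7): P(K = 0) = C(4,0) · (0.9/2.7)^0 · (1.8/2.7)^4 ≈ 0.1975.

0.1975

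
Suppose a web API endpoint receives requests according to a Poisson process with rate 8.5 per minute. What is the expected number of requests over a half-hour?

E[N] = λt = 8.5 × 30 = 255 (a half-hour = 30 minutes).

255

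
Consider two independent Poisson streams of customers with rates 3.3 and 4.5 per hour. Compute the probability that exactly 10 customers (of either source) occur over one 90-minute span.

0.1099

Independent Poisson processes superpose: combined rate λ = 3.3 + 4.5 = 7.8 per hour.
Over the interval, μ = 7.8 × 1.5 = 11.7 (a 90-minute span = 1.5 hours).
P(N = 10) = e^(−11.7) · 11.7^10/10! ≈ 0.1099.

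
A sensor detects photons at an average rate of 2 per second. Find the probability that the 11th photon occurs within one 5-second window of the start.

0.4170

Over the interval, μ = 2 × 5 = 10 (a 5-second window = 5 seconds).
The 11th arrival falls in the interval iff at least 11 events occur there: P(S_11 ≤ t) = P(N ≥ 11) = 1 − P(N ≤ 10) ≈ 0.4170.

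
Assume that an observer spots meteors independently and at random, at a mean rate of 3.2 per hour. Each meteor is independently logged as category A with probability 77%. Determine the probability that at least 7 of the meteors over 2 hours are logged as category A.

0.2274

Thinning: the meteors that are logged as category A themselves form a Poisson process with rate 0.77 × 3.2 = 2.464 per hour.
Over the interval, μ = 2.464 × 2 = 4.928 (2 hours).
P(N ≥ 7) = 1 − P(N ≤ 6) ≈ 0.2274.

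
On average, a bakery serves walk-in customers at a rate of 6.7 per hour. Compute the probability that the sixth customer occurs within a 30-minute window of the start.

0.1232

Over the interval, μ = 6.7 × 0.5 = 3.35 (a 30-minute window = 0.5 hours).
The sixth arrival falls in the interval iff at least 6 events occur there: P(S_6 ≤ t) = P(N ≥ 6) = 1 − P(N ≤ 5) ≈ 0.1232.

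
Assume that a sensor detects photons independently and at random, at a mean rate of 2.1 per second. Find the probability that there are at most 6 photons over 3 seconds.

0.5582

Over the interval, μ = 2.1 × 3 = 6.3 (3 seconds).
P(N ≤ 6) = Σ_{j=0}^{6} e^(−μ) μ^j/j! ≈ 0.5582.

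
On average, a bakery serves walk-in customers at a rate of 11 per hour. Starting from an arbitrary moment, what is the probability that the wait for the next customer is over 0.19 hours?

0.1237

The wait for the next event is exponential with rate λ = 11 per hour.
P(T > 0.19) = e^(−λt) = e^(−11 × 0.19) = e^(−2.09) ≈ 0.1237.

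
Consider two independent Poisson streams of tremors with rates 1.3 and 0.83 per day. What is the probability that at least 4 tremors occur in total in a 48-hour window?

0.6156

Independent Poisson processes superpose: combined rate λ = 1.3 + 0.83 = 2.13 per day.
Over the interval, μ = 2.13 × 2 = 4.26 (a 48-hour window = 2 days).
P(N ≥ 4) = 1 − P(N ≤ 3) ≈ 0.6156.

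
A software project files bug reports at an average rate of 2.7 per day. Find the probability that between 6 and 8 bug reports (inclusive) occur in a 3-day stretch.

0.3963

Over the interval, μ = 2.7 × 3 = 8.1 (a 3-day stretch = 3 days).
P(6 ≤ N ≤ 8) = Σ_{j=6}^{8} e^(−8.1) · 8.1^j/j! ≈ 0.3963.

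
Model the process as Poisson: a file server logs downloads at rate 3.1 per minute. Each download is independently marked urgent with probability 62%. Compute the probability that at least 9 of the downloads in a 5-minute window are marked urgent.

0.6216

Thinning: the downloads that are marked urgent themselves form a Poisson process with rate 0.62 × 3.1 = 1.922 per minute.
Over the interval, μ = 1.922 × 5 = 9.61 (a 5-minute window = 5 minutes).
P(N ≥ 9) = 1 − P(N ≤ 8) ≈ 0.6216.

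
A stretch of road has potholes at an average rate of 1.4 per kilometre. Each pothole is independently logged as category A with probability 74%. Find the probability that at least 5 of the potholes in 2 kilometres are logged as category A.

Thinning: the potholes that are logged as category A themselves form a Poisson process with rate 0.74 × 1.4 = 1.036 per kilometre.
Over the interval, μ = 1.036 × 2 = 2.072 (2 kilometres).
P(N ≥ 5) = 1 − P(N ≤ 4) ≈ 0.0594.

0.0594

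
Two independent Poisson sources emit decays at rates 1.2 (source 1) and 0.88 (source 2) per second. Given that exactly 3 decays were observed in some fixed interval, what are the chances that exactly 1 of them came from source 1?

Given the total, each event is independently from source 1 with probability p = λ_1/(λ_1+λ_2) = 1.2/2.08 ≈ 0.5769.
So K ~ Binomial(3, 1.2/2.08): P(K = 1) = C(3,1) · (1.2/2.08)^1 · (0.88/2.08)^2 ≈ 0.3098.

0.3098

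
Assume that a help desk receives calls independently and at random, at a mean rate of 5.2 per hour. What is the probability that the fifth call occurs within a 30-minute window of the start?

0.1226

Over the interval, μ = 5.2 × 0.5 = 2.6 (a 30-minute window = 0.5 hours).
The fifth arrival falls in the interval iff at least 5 events occur there: P(S_5 ≤ t) = P(N ≥ 5) = 1 − P(N ≤ 4) ≈ 0.1226.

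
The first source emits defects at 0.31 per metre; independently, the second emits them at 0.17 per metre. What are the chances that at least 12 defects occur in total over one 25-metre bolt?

0.5384

Independent Poisson processes superpose: combined rate λ = 0.31 + 0.17 = 0.48 per metre.
Over the interval, μ = 0.48 × 25 = 12 (a 25-metre bolt = 25 metres).
P(N ≥ 12) = 1 − P(N ≤ 11) ≈ 0.5384.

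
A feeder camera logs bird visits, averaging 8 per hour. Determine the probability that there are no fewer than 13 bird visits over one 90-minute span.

Over the interval, μ = 8 × 1.5 = 12 (a 90-minute span = 1.5 hours).
P(N ≥ 13) = 1 − P(N ≤ 12) = 1 − Σ_{j=0}^{12} e^(−μ) μ^j/j! ≈ 0.4240.

0.4240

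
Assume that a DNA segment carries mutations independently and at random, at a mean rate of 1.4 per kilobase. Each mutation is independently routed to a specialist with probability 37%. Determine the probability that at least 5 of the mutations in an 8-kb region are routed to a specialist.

Thinning: the mutations that are routed to a specialist themselves form a Poisson process with rate 0.37 × 1.4 = 0.518 per kilobase.
Over the interval, μ = 0.518 × 8 = 4.144 (an 8-kb region = 8 kilobases).
P(N ≥ 5) = 1 − P(N ≤ 4) ≈ 0.3993.

0.3993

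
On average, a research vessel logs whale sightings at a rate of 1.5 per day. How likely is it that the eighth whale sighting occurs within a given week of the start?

Over the interval, μ = 1.5 × 7 = 10.5 (a week = 7 days).
The eighth arrival falls in the interval iff at least 8 events occur there: P(S_8 ≤ t) = P(N ≥ 8) = 1 − P(N ≤ 7) ≈ 0.8215.

0.8215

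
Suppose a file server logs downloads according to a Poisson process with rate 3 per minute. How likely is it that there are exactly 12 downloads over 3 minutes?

Over the interval, μ = 3 × 3 = 9 (3 minutes).
P(N = 12) = e^(−μ) μ^12/12! = e^(−9) · 9^12/479001600 ≈ 0.0728.

0.0728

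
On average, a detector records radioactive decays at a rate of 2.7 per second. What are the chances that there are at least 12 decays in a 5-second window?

0.6955

Over the interval, μ = 2.7 × 5 = 13.5 (a 5-second window = 5 seconds).
P(N ≥ 12) = 1 − P(N ≤ 11) = 1 − Σ_{j=0}^{11} e^(−μ) μ^j/j! ≈ 0.6955.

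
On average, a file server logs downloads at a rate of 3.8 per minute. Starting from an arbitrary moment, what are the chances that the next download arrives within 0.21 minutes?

Inter-arrival times are exponential with rate λ = 3.8 per minute.
P(T ≤ 0.21) = 1 − e^(−λt) = 1 − e^(−3.8 × 0.21) = 1 − e^(−0.798) ≈ 0.5498.

0.5498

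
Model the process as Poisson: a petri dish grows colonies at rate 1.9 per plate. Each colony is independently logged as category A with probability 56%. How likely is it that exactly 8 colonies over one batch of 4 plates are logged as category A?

Thinning: the colonies that are logged as category A themselves form a Poisson process with rate 0.56 × 1.9 = 1.064 per plate.
Over the interval, μ = 1.064 × 4 = 4.256 (a batch of 4 plates = 4 plates).
P(N = 8) = e^(−4.256) · 4.256^8/8! ≈ 0.0379.

0.0379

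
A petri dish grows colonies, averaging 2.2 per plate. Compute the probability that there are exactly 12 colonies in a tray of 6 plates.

Over the interval, μ = 2.2 × 6 = 13.2 (a tray of 6 plates = 6 plates).
P(N = 12) = e^(−μ) μ^12/12! = e^(−13.2) · 13.2^12/479001600 ≈ 0.1081.

0.1081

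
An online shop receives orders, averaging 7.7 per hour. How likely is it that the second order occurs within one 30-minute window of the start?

0.8968

Over the interval, μ = 7.7 × 0.5 = 3.85 (a 30-minute window = 0.5 hours).
The second arrival falls in the interval iff at least 2 events occur there: P(S_2 ≤ t) = P(N ≥ 2) = 1 − P(N ≤ 1) ≈ 0.8968.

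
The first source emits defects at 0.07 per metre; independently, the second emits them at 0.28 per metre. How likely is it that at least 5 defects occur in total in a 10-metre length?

0.2746

Independent Poisson processes superpose: combined rate λ = 0.07 + 0.28 = 0.35 per metre.
Over the interval, μ = 0.35 × 10 = 3.5 (a 10-metre length = 10 metres).
P(N ≥ 5) = 1 − P(N ≤ 4) ≈ 0.2746.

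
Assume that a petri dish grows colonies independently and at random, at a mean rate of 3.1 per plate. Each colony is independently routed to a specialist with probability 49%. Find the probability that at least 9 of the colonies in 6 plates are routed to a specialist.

Thinning: the colonies that are routed to a specialist themselves form a Poisson process with rate 0.49 × 3.1 = 1.519 per plate.
Over the interval, μ = 1.519 × 6 = 9.114 (6 plates).
P(N ≥ 9) = 1 − P(N ≤ 8) ≈ 0.5593.

0.5593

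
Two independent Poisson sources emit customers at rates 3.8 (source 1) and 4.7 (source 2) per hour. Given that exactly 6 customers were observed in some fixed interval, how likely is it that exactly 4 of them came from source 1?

0.1832

Given the total, each event is independently from source 1 with probability p = λ_1/(λ_1+λ_2) = 3.8/8.5 ≈ 0.4471.
So K ~ Binomial(6, 3.8/8.5): P(K = 4) = C(6,4) · (3.8/8.5)^4 · (4.7/8.5)^2 ≈ 0.1832.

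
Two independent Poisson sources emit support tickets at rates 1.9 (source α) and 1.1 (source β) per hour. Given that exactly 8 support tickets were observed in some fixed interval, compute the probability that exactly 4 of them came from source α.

0.2036

Given the total, each event is independently from source α with probability p = λ_α/(λ_α+λ_β) = 1.9/3 ≈ 0.6333.
So K ~ Binomial(8, 1.9/3): P(K = 4) = C(8,4) · (1.9/3)^4 · (1.1/3)^4 ≈ 0.2036.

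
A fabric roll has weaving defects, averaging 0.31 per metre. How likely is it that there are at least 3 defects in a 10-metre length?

0.5988

Over the interval, μ = 0.31 × 10 = 3.1 (a 10-metre length = 10 metres).
P(N ≥ 3) = 1 − P(N ≤ 2) = 1 − Σ_{j=0}^{2} e^(−μ) μ^j/j! ≈ 0.5988.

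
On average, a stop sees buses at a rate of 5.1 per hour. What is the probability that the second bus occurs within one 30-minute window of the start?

0.7228

Over the interval, μ = 5.1 × 0.5 = 2.55 (a 30-minute window = 0.5 hours).
The second arrival falls in the interval iff at least 2 events occur there: P(S_2 ≤ t) = P(N ≥ 2) = 1 − P(N ≤ 1) ≈ 0.7228.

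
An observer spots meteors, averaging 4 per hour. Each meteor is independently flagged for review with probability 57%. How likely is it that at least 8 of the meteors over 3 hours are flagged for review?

Thinning: the meteors that are flagged for review themselves form a Poisson process with rate 0.57 × 4 = 2.28 per hour.
Over the interval, μ = 2.28 × 3 = 6.84 (3 hours).
P(N ≥ 8) = 1 − P(N ≤ 7) ≈ 0.3775.

0.3775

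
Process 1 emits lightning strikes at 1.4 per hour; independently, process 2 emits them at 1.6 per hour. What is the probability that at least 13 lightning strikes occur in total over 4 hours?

Independent Poisson processes superpose: combined rate λ = 1.4 + 1.6 = 3 per hour.
Over the interval, μ = 3 × 4 = 12 (4 hours).
P(N ≥ 13) = 1 − P(N ≤ 12) ≈ 0.4240.

0.4240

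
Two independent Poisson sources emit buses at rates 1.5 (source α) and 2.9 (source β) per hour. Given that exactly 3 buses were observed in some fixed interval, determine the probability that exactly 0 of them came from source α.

Given the total, each event is independently from source α with probability p = λ_α/(λ_α+λ_β) = 1.5/4.4 ≈ 0.3409.
So K ~ Binomial(3, 1.5/4.4): P(K = 0) = C(3,0) · (1.5/4.4)^0 · (2.9/4.4)^3 ≈ 0.2863.

0.2863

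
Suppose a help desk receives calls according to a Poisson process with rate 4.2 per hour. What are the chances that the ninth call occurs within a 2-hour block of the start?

0.4631

Over the interval, μ = 4.2 × 2 = 8.4 (a 2-hour block = 2 hours).
The ninth arrival falls in the interval iff at least 9 events occur there: P(S_9 ≤ t) = P(N ≥ 9) = 1 − P(N ≤ 8) ≈ 0.4631.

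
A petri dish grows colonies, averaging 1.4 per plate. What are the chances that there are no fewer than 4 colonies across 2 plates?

0.3081

Over the interval, μ = 1.4 × 2 = 2.8 (2 plates).
P(N ≥ 4) = 1 − P(N ≤ 3) = 1 − Σ_{j=0}^{3} e^(−μ) μ^j/j! ≈ 0.3081.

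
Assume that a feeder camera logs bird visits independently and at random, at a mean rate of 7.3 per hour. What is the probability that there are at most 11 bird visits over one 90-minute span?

0.5852

Over the interval, μ = 7.3 × 1.5 = 10.95 (a 90-minute span = 1.5 hours).
P(N ≤ 11) = Σ_{j=0}^{11} e^(−μ) μ^j/j! ≈ 0.5852.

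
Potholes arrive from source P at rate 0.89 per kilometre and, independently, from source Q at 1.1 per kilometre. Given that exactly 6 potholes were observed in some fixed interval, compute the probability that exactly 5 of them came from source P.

0.0593

Given the total, each event is independently from source P with probability p = λ_P/(λ_P+λ_Q) = 0.89/1.99 ≈ 0.4472.
So K ~ Binomial(6, 0.89/1.99): P(K = 5) = C(6,5) · (0.89/1.99)^5 · (1.1/1.99)^1 ≈ 0.0593.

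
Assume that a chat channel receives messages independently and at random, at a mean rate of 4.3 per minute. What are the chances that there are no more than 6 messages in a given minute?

0.8558

With mean μ = 4.3 per minute,
P(N ≤ 6) = Σ_{j=0}^{6} e^(−μ) μ^j/j! ≈ 0.8558.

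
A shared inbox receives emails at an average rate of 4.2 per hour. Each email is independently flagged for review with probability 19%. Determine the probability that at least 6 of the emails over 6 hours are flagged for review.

0.3469

Thinning: the emails that are flagged for review themselves form a Poisson process with rate 0.19 × 4.2 = 0.798 per hour.
Over the interval, μ = 0.798 × 6 = 4.788 (6 hours).
P(N ≥ 6) = 1 − P(N ≤ 5) ≈ 0.3469.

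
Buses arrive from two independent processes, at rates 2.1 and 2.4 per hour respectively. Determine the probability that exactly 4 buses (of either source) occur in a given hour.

Independent Poisson processes superpose: combined rate λ = 2.1 + 2.4 = 4.5 per hour.
So μ = 4.5.
P(N = 4) = e^(−4.5) · 4.5^4/4! ≈ 0.1898.

0.1898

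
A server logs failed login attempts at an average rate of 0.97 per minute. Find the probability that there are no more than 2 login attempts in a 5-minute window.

Over the interval, μ = 0.97 × 5 = 4.85 (a 5-minute window = 5 minutes).
P(N ≤ 2) = Σ_{j=0}^{2} e^(−μ) μ^j/j! ≈ 0.1379.

0.1379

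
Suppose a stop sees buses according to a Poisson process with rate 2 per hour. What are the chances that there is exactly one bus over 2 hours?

0.0733

Over the interval, μ = 2 × 2 = 4 (2 hours).
P(N = 1) = e^(−μ) μ^1/1! = e^(−4) · 4^1/1 ≈ 0.0733.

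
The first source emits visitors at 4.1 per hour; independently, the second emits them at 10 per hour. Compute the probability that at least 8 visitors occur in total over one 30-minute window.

0.4087

Independent Poisson processes superpose: combined rate λ = 4.1 + 10 = 14.1 per hour.
Over the interval, μ = 14.1 × 0.5 = 7.05 (a 30-minute window = 0.5 hours).
P(N ≥ 8) = 1 − P(N ≤ 7) ≈ 0.4087.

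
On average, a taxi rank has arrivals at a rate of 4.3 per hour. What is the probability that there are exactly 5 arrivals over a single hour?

With mean μ = 4.3 per hour,
P(N = 5) = e^(−μ) μ^5/5! = e^(−4.3) · 4.3^5/120 ≈ 0.1662.

0.1662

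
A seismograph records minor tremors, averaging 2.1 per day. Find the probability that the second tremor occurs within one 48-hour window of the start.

0.9220

Over the interval, μ = 2.1 × 2 = 4.2 (a 48-hour window = 2 days).
The second arrival falls in the interval iff at least 2 events occur there: P(S_2 ≤ t) = P(N ≥ 2) = 1 − P(N ≤ 1) ≈ 0.9220.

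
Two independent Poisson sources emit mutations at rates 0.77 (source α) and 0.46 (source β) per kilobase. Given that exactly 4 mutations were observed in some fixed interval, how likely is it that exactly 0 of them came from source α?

Given the total, each event is independently from source α with probability p = λ_α/(λ_α+λ_β) = 0.77/1.23 ≈ 0.6260.
So K ~ Binomial(4, 0.77/1.23): P(K = 0) = C(4,0) · (0.77/1.23)^0 · (0.46/1.23)^4 ≈ 0.0196.

0.0196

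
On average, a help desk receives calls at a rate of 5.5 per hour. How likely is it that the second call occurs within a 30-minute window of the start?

Over the interval, μ = 5.5 × 0.5 = 2.75 (a 30-minute window = 0.5 hours).
The second arrival falls in the interval iff at least 2 events occur there: P(S_2 ≤ t) = P(N ≥ 2) = 1 − P(N ≤ 1) ≈ 0.7603.

0.7603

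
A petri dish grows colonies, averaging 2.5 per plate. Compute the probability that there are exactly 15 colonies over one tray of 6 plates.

Over the interval, μ = 2.5 × 6 = 15 (a tray of 6 plates = 6 plates).
P(N = 15) = e^(−μ) μ^15/15! = e^(−15) · 15^15/1307674368000 ≈ 0.1024.

0.1024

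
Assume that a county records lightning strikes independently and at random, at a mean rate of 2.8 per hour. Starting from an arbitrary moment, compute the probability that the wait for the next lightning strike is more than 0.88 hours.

The wait for the next event is exponential with rate λ = 2.8 per hour.
P(T > 0.88) = e^(−λt) = e^(−2.8 × 0.88) = e^(−2.464) ≈ 0.0851.

0.0851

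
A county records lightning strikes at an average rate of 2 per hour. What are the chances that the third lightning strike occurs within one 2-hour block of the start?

Over the interval, μ = 2 × 2 = 4 (a 2-hour block = 2 hours).
The third arrival falls in the interval iff at least 3 events occur there: P(S_3 ≤ t) = P(N ≥ 3) = 1 − P(N ≤ 2) ≈ 0.7619.

0.7619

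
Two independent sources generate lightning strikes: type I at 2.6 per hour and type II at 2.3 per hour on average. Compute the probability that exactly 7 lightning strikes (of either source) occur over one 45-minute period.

Independent Poisson processes superpose: combined rate λ = 2.6 + 2.3 = 4.9 per hour.
Over the interval, μ = 4.9 × 0.75 = 3.675 (a 45-minute period = 0.75 hours).
P(N = 7) = e^(−3.675) · 3.675^7/7! ≈ 0.0455.

0.0455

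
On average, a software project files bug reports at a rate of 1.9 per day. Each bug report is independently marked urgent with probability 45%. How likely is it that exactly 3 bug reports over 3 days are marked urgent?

0.2163

Thinning: the bug reports that are marked urgent themselves form a Poisson process with rate 0.45 × 1.9 = 0.855 per day.
Over the interval, μ = 0.855 × 3 = 2.565 (3 days).
P(N = 3) = e^(−2.565) · 2.565^3/3! ≈ 0.2163.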